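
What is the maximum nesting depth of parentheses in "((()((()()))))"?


Input: "((()((()()))))"
Tracking depth:
  Position 0 '(': depth becomes 1
  Position 1 '(': depth becomes 2
  Position 2 '(': depth becomes 3
  Position 3 ')': depth becomes 2
  Position 4 '(': depth becomes 3
  Position 5 '(': depth becomes 4
  Position 6 '(': depth becomes 5
  Position 7 ')': depth becomes 4
  Position 8 '(': depth becomes 5
  Position 9 ')': depth becomes 4
  Position 10 ')': depth becomes 3
  Position 11 ')': depth becomes 2
  Position 12 ')': depth becomes 1
  Position 13 ')': depth becomes 0
Maximum depth reached: 5

5


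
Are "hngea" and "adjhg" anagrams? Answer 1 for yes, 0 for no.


Strings: "hngea", "adjhg"
Sorted first:  aeghn
Sorted second: adghj
Differ at position 1: 'e' vs 'd' => not anagrams

0


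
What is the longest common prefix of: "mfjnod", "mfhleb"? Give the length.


Words: mfjnod, mfhleb
  Position 0: all 'm' => match
  Position 1: all 'f' => match
  Position 2: ('j', 'h') => mismatch, stop
LCP = "mf" (length 2)

2


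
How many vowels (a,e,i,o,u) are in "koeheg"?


Input: koeheg
Checking each character:
  'k' at position 0: consonant
  'o' at position 1: vowel (running total: 1)
  'e' at position 2: vowel (running total: 2)
  'h' at position 3: consonant
  'e' at position 4: vowel (running total: 3)
  'g' at position 5: consonant
Total vowels: 3

3


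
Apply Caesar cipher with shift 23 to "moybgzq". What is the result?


Caesar cipher: shift "moybgzq" by 23
  'm' (pos 12) + 23 = pos 9 = 'j'
  'o' (pos 14) + 23 = pos 11 = 'l'
  'y' (pos 24) + 23 = pos 21 = 'v'
  'b' (pos 1) + 23 = pos 24 = 'y'
  'g' (pos 6) + 23 = pos 3 = 'd'
  'z' (pos 25) + 23 = pos 22 = 'w'
  'q' (pos 16) + 23 = pos 13 = 'n'
Result: jlvydwn

jlvydwn


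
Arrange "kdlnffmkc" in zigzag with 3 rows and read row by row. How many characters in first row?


Zigzag "kdlnffmkc" into 3 rows:
Placing characters:
  'k' => row 0
  'd' => row 1
  'l' => row 2
  'n' => row 1
  'f' => row 0
  'f' => row 1
  'm' => row 2
  'k' => row 1
  'c' => row 0
Rows:
  Row 0: "kfc"
  Row 1: "dnfk"
  Row 2: "lm"
First row length: 3

3


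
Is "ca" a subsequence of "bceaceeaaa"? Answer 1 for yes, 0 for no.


Check if "ca" is a subsequence of "bceaceeaaa"
Greedy scan:
  Position 0 ('b'): no match needed
  Position 1 ('c'): matches sub[0] = 'c'
  Position 2 ('e'): no match needed
  Position 3 ('a'): matches sub[1] = 'a'
  Position 4 ('c'): no match needed
  Position 5 ('e'): no match needed
  Position 6 ('e'): no match needed
  Position 7 ('a'): no match needed
  Position 8 ('a'): no match needed
  Position 9 ('a'): no match needed
All 2 characters matched => is a subsequence

1


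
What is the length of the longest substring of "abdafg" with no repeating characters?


Input: "abdafg"
Sliding window (track last position of each char):
  Position 0 ('a'): window [0,0] length 1 -- new best
  Position 1 ('b'): window [0,1] length 2 -- new best
  Position 2 ('d'): window [0,2] length 3 -- new best
  Position 3 ('a'): repeat (last at 0), move window start to 1
  Position 3 ('a'): window [1,3] length 3
  Position 4 ('f'): window [1,4] length 4 -- new best
  Position 5 ('g'): window [1,5] length 5 -- new best
Longest substring with no repeats: "bdafg" with length 5

5


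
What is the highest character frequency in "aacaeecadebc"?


Input: aacaeecadebc
Character counts:
  'a': 4
  'b': 1
  'c': 3
  'd': 1
  'e': 3
Maximum frequency: 4

4


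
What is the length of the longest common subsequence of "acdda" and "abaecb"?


LCS of "acdda" and "abaecb"
DP table:
           a    b    a    e    c    b
      0    0    0    0    0    0    0
  a   0    1    1    1    1    1    1
  c   0    1    1    1    1    2    2
  d   0    1    1    1    1    2    2
  d   0    1    1    1    1    2    2
  a   0    1    1    2    2    2    2
LCS length = dp[5][6] = 2

2


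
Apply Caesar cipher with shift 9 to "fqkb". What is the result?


Caesar cipher: shift "fqkb" by 9
  'f' (pos 5) + 9 = pos 14 = 'o'
  'q' (pos 16) + 9 = pos 25 = 'z'
  'k' (pos 10) + 9 = pos 19 = 't'
  'b' (pos 1) + 9 = pos 10 = 'k'
Result: oztk

oztk


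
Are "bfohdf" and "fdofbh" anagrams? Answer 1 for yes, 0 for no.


Strings: "bfohdf", "fdofbh"
Sorted first:  bdffho
Sorted second: bdffho
Sorted forms match => anagrams

1


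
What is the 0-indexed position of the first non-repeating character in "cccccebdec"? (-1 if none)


Input: cccccebdec
Character frequencies:
  'b': 1
  'c': 6
  'd': 1
  'e': 2
Scanning left to right for freq == 1:
  Position 0 ('c'): freq=6, skip
  Position 1 ('c'): freq=6, skip
  Position 2 ('c'): freq=6, skip
  Position 3 ('c'): freq=6, skip
  Position 4 ('c'): freq=6, skip
  Position 5 ('e'): freq=2, skip
  Position 6 ('b'): unique! => answer = 6

6


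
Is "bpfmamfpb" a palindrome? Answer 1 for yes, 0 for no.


Input: bpfmamfpb
Reversed: bpfmamfpb
  Compare pos 0 ('b') with pos 8 ('b'): match
  Compare pos 1 ('p') with pos 7 ('p'): match
  Compare pos 2 ('f') with pos 6 ('f'): match
  Compare pos 3 ('m') with pos 5 ('m'): match
Result: palindrome

1


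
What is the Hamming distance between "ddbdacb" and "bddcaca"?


Comparing "ddbdacb" and "bddcaca" position by position:
  Position 0: 'd' vs 'b' => differ
  Position 1: 'd' vs 'd' => same
  Position 2: 'b' vs 'd' => differ
  Position 3: 'd' vs 'c' => differ
  Position 4: 'a' vs 'a' => same
  Position 5: 'c' vs 'c' => same
  Position 6: 'b' vs 'a' => differ
Total differences (Hamming distance): 4

4


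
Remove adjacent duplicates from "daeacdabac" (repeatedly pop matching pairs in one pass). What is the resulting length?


Input: daeacdabac
Stack-based adjacent duplicate removal:
  Read 'd': push. Stack: d
  Read 'a': push. Stack: da
  Read 'e': push. Stack: dae
  Read 'a': push. Stack: daea
  Read 'c': push. Stack: daeac
  Read 'd': push. Stack: daeacd
  Read 'a': push. Stack: daeacda
  Read 'b': push. Stack: daeacdab
  Read 'a': push. Stack: daeacdaba
  Read 'c': push. Stack: daeacdabac
Final stack: "daeacdabac" (length 10)

10


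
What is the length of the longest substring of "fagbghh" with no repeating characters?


Input: "fagbghh"
Sliding window (track last position of each char):
  Position 0 ('f'): window [0,0] length 1 -- new best
  Position 1 ('a'): window [0,1] length 2 -- new best
  Position 2 ('g'): window [0,2] length 3 -- new best
  Position 3 ('b'): window [0,3] length 4 -- new best
  Position 4 ('g'): repeat (last at 2), move window start to 3
  Position 4 ('g'): window [3,4] length 2
  Position 5 ('h'): window [3,5] length 3
  Position 6 ('h'): repeat (last at 5), move window start to 6
  Position 6 ('h'): window [6,6] length 1
Longest substring with no repeats: "fagb" with length 4

4


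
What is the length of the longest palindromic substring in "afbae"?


Input: "afbae"
Checking substrings for palindromes:
  No multi-char palindromic substrings found
Longest palindromic substring: "a" with length 1

1


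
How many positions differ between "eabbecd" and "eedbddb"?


Comparing "eabbecd" and "eedbddb" position by position:
  Position 0: 'e' vs 'e' => same
  Position 1: 'a' vs 'e' => DIFFER
  Position 2: 'b' vs 'd' => DIFFER
  Position 3: 'b' vs 'b' => same
  Position 4: 'e' vs 'd' => DIFFER
  Position 5: 'c' vs 'd' => DIFFER
  Position 6: 'd' vs 'b' => DIFFER
Positions that differ: 5

5


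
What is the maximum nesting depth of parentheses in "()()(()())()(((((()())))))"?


Input: "()()(()())()(((((()())))))"
Tracking depth:
  Position 0 '(': depth becomes 1
  Position 1 ')': depth becomes 0
  Position 2 '(': depth becomes 1
  Position 3 ')': depth becomes 0
  Position 4 '(': depth becomes 1
  Position 5 '(': depth becomes 2
  Position 6 ')': depth becomes 1
  Position 7 '(': depth becomes 2
  Position 8 ')': depth becomes 1
  Position 9 ')': depth becomes 0
  Position 10 '(': depth becomes 1
  Position 11 ')': depth becomes 0
  Position 12 '(': depth becomes 1
  Position 13 '(': depth becomes 2
  Position 14 '(': depth becomes 3
  Position 15 '(': depth becomes 4
  Position 16 '(': depth becomes 5
  Position 17 '(': depth becomes 6
  Position 18 ')': depth becomes 5
  Position 19 '(': depth becomes 6
  Position 20 ')': depth becomes 5
  Position 21 ')': depth becomes 4
  Position 22 ')': depth becomes 3
  Position 23 ')': depth becomes 2
  Position 24 ')': depth becomes 1
  Position 25 ')': depth becomes 0
Maximum depth reached: 6

6


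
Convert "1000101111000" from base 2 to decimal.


Input: "1000101111000" in base 2
Positional expansion:
  Digit '1' (value 1) x 2^12 = 4096
  Digit '0' (value 0) x 2^11 = 0
  Digit '0' (value 0) x 2^10 = 0
  Digit '0' (value 0) x 2^9 = 0
  Digit '1' (value 1) x 2^8 = 256
  Digit '0' (value 0) x 2^7 = 0
  Digit '1' (value 1) x 2^6 = 64
  Digit '1' (value 1) x 2^5 = 32
  Digit '1' (value 1) x 2^4 = 16
  Digit '1' (value 1) x 2^3 = 8
  Digit '0' (value 0) x 2^2 = 0
  Digit '0' (value 0) x 2^1 = 0
  Digit '0' (value 0) x 2^0 = 0
Sum = 4472

4472


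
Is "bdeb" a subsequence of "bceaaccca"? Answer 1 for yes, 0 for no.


Check if "bdeb" is a subsequence of "bceaaccca"
Greedy scan:
  Position 0 ('b'): matches sub[0] = 'b'
  Position 1 ('c'): no match needed
  Position 2 ('e'): no match needed
  Position 3 ('a'): no match needed
  Position 4 ('a'): no match needed
  Position 5 ('c'): no match needed
  Position 6 ('c'): no match needed
  Position 7 ('c'): no match needed
  Position 8 ('a'): no match needed
Only matched 1/4 characters => not a subsequence

0


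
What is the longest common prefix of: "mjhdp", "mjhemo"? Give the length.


Words: mjhdp, mjhemo
  Position 0: all 'm' => match
  Position 1: all 'j' => match
  Position 2: all 'h' => match
  Position 3: ('d', 'e') => mismatch, stop
LCP = "mjh" (length 3)

3


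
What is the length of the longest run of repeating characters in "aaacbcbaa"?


Input: "aaacbcbaa"
Scanning for longest run:
  Position 1 ('a'): continues run of 'a', length=2
  Position 2 ('a'): continues run of 'a', length=3
  Position 3 ('c'): new char, reset run to 1
  Position 4 ('b'): new char, reset run to 1
  Position 5 ('c'): new char, reset run to 1
  Position 6 ('b'): new char, reset run to 1
  Position 7 ('a'): new char, reset run to 1
  Position 8 ('a'): continues run of 'a', length=2
Longest run: 'a' with length 3

3


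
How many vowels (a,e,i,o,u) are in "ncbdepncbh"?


Input: ncbdepncbh
Checking each character:
  'n' at position 0: consonant
  'c' at position 1: consonant
  'b' at position 2: consonant
  'd' at position 3: consonant
  'e' at position 4: vowel (running total: 1)
  'p' at position 5: consonant
  'n' at position 6: consonant
  'c' at position 7: consonant
  'b' at position 8: consonant
  'h' at position 9: consonant
Total vowels: 1

1


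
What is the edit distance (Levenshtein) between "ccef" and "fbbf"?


Computing edit distance: "ccef" -> "fbbf"
DP table:
           f    b    b    f
      0    1    2    3    4
  c   1    1    2    3    4
  c   2    2    2    3    4
  e   3    3    3    3    4
  f   4    3    4    4    3
Edit distance = dp[4][4] = 3

3


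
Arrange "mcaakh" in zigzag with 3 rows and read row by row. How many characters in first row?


Zigzag "mcaakh" into 3 rows:
Placing characters:
  'm' => row 0
  'c' => row 1
  'a' => row 2
  'a' => row 1
  'k' => row 0
  'h' => row 1
Rows:
  Row 0: "mk"
  Row 1: "cah"
  Row 2: "a"
First row length: 2

2


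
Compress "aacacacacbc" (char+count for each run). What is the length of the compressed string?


Input: aacacacacbc
Runs:
  'a' x 2 => "a2"
  'c' x 1 => "c1"
  'a' x 1 => "a1"
  'c' x 1 => "c1"
  'a' x 1 => "a1"
  'c' x 1 => "c1"
  'a' x 1 => "a1"
  'c' x 1 => "c1"
  'b' x 1 => "b1"
  'c' x 1 => "c1"
Compressed: "a2c1a1c1a1c1a1c1b1c1"
Compressed length: 20

20


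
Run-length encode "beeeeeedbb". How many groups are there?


Input: beeeeeedbb
Scanning for consecutive runs:
  Group 1: 'b' x 1 (positions 0-0)
  Group 2: 'e' x 6 (positions 1-6)
  Group 3: 'd' x 1 (positions 7-7)
  Group 4: 'b' x 2 (positions 8-9)
Total groups: 4

4


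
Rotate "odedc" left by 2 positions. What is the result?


Input: "odedc", rotate left by 2
First 2 characters: "od"
Remaining characters: "edc"
Concatenate remaining + first: "edc" + "od" = "edcod"

edcod


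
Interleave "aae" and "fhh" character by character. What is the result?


Interleaving "aae" and "fhh":
  Position 0: 'a' from first, 'f' from second => "af"
  Position 1: 'a' from first, 'h' from second => "ah"
  Position 2: 'e' from first, 'h' from second => "eh"
Result: afaheh

afaheh


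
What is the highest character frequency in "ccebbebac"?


Input: ccebbebac
Character counts:
  'a': 1
  'b': 3
  'c': 3
  'e': 2
Maximum frequency: 3

3


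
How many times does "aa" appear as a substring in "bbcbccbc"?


Searching for "aa" in "bbcbccbc"
Scanning each position:
  Position 0: "bb" => no
  Position 1: "bc" => no
  Position 2: "cb" => no
  Position 3: "bc" => no
  Position 4: "cc" => no
  Position 5: "cb" => no
  Position 6: "bc" => no
Total occurrences: 0

0


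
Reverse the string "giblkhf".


Input: giblkhf
Reading characters right to left:
  Position 6: 'f'
  Position 5: 'h'
  Position 4: 'k'
  Position 3: 'l'
  Position 2: 'b'
  Position 1: 'i'
  Position 0: 'g'
Reversed: fhklbig

fhklbig


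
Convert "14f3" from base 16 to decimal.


Input: "14f3" in base 16
Positional expansion:
  Digit '1' (value 1) x 16^3 = 4096
  Digit '4' (value 4) x 16^2 = 1024
  Digit 'f' (value 15) x 16^1 = 240
  Digit '3' (value 3) x 16^0 = 3
Sum = 5363

5363


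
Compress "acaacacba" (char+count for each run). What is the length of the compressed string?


Input: acaacacba
Runs:
  'a' x 1 => "a1"
  'c' x 1 => "c1"
  'a' x 2 => "a2"
  'c' x 1 => "c1"
  'a' x 1 => "a1"
  'c' x 1 => "c1"
  'b' x 1 => "b1"
  'a' x 1 => "a1"
Compressed: "a1c1a2c1a1c1b1a1"
Compressed length: 16

16


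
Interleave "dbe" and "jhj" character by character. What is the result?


Interleaving "dbe" and "jhj":
  Position 0: 'd' from first, 'j' from second => "dj"
  Position 1: 'b' from first, 'h' from second => "bh"
  Position 2: 'e' from first, 'j' from second => "ej"
Result: djbhej

djbhej


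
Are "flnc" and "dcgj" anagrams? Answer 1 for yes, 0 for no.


Strings: "flnc", "dcgj"
Sorted first:  cfln
Sorted second: cdgj
Differ at position 1: 'f' vs 'd' => not anagrams

0


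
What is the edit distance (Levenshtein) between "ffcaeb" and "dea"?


Computing edit distance: "ffcaeb" -> "dea"
DP table:
           d    e    a
      0    1    2    3
  f   1    1    2    3
  f   2    2    2    3
  c   3    3    3    3
  a   4    4    4    3
  e   5    5    4    4
  b   6    6    5    5
Edit distance = dp[6][3] = 5

5


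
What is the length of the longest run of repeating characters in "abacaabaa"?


Input: "abacaabaa"
Scanning for longest run:
  Position 1 ('b'): new char, reset run to 1
  Position 2 ('a'): new char, reset run to 1
  Position 3 ('c'): new char, reset run to 1
  Position 4 ('a'): new char, reset run to 1
  Position 5 ('a'): continues run of 'a', length=2
  Position 6 ('b'): new char, reset run to 1
  Position 7 ('a'): new char, reset run to 1
  Position 8 ('a'): continues run of 'a', length=2
Longest run: 'a' with length 2

2


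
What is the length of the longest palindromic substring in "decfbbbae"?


Input: "decfbbbae"
Checking substrings for palindromes:
  [4:7] "bbb" (len 3) => palindrome
  [4:6] "bb" (len 2) => palindrome
  [5:7] "bb" (len 2) => palindrome
Longest palindromic substring: "bbb" with length 3

3


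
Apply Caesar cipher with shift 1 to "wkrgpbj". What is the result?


Caesar cipher: shift "wkrgpbj" by 1
  'w' (pos 22) + 1 = pos 23 = 'x'
  'k' (pos 10) + 1 = pos 11 = 'l'
  'r' (pos 17) + 1 = pos 18 = 's'
  'g' (pos 6) + 1 = pos 7 = 'h'
  'p' (pos 15) + 1 = pos 16 = 'q'
  'b' (pos 1) + 1 = pos 2 = 'c'
  'j' (pos 9) + 1 = pos 10 = 'k'
Result: xlshqck

xlshqck


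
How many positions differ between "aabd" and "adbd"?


Comparing "aabd" and "adbd" position by position:
  Position 0: 'a' vs 'a' => same
  Position 1: 'a' vs 'd' => DIFFER
  Position 2: 'b' vs 'b' => same
  Position 3: 'd' vs 'd' => same
Positions that differ: 1

1


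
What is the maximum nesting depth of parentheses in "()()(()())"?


Input: "()()(()())"
Tracking depth:
  Position 0 '(': depth becomes 1
  Position 1 ')': depth becomes 0
  Position 2 '(': depth becomes 1
  Position 3 ')': depth becomes 0
  Position 4 '(': depth becomes 1
  Position 5 '(': depth becomes 2
  Position 6 ')': depth becomes 1
  Position 7 '(': depth becomes 2
  Position 8 ')': depth becomes 1
  Position 9 ')': depth becomes 0
Maximum depth reached: 2

2


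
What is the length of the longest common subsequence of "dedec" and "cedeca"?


LCS of "dedec" and "cedeca"
DP table:
           c    e    d    e    c    a
      0    0    0    0    0    0    0
  d   0    0    0    1    1    1    1
  e   0    0    1    1    2    2    2
  d   0    0    1    2    2    2    2
  e   0    0    1    2    3    3    3
  c   0    1    1    2    3    4    4
LCS length = dp[5][6] = 4

4


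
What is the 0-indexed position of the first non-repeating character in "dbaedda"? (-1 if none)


Input: dbaedda
Character frequencies:
  'a': 2
  'b': 1
  'd': 3
  'e': 1
Scanning left to right for freq == 1:
  Position 0 ('d'): freq=3, skip
  Position 1 ('b'): unique! => answer = 1

1


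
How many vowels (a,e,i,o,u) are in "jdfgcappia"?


Input: jdfgcappia
Checking each character:
  'j' at position 0: consonant
  'd' at position 1: consonant
  'f' at position 2: consonant
  'g' at position 3: consonant
  'c' at position 4: consonant
  'a' at position 5: vowel (running total: 1)
  'p' at position 6: consonant
  'p' at position 7: consonant
  'i' at position 8: vowel (running total: 2)
  'a' at position 9: vowel (running total: 3)
Total vowels: 3

3


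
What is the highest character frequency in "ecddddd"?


Input: ecddddd
Character counts:
  'c': 1
  'd': 5
  'e': 1
Maximum frequency: 5

5


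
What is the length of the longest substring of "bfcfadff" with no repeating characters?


Input: "bfcfadff"
Sliding window (track last position of each char):
  Position 0 ('b'): window [0,0] length 1 -- new best
  Position 1 ('f'): window [0,1] length 2 -- new best
  Position 2 ('c'): window [0,2] length 3 -- new best
  Position 3 ('f'): repeat (last at 1), move window start to 2
  Position 3 ('f'): window [2,3] length 2
  Position 4 ('a'): window [2,4] length 3
  Position 5 ('d'): window [2,5] length 4 -- new best
  Position 6 ('f'): repeat (last at 3), move window start to 4
  Position 6 ('f'): window [4,6] length 3
  Position 7 ('f'): repeat (last at 6), move window start to 7
  Position 7 ('f'): window [7,7] length 1
Longest substring with no repeats: "cfad" with length 4

4


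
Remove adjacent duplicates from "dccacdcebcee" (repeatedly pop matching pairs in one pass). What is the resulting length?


Input: dccacdcebcee
Stack-based adjacent duplicate removal:
  Read 'd': push. Stack: d
  Read 'c': push. Stack: dc
  Read 'c': matches stack top 'c' => pop. Stack: d
  Read 'a': push. Stack: da
  Read 'c': push. Stack: dac
  Read 'd': push. Stack: dacd
  Read 'c': push. Stack: dacdc
  Read 'e': push. Stack: dacdce
  Read 'b': push. Stack: dacdceb
  Read 'c': push. Stack: dacdcebc
  Read 'e': push. Stack: dacdcebce
  Read 'e': matches stack top 'e' => pop. Stack: dacdcebc
Final stack: "dacdcebc" (length 8)

8


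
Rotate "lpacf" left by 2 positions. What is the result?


Input: "lpacf", rotate left by 2
First 2 characters: "lp"
Remaining characters: "acf"
Concatenate remaining + first: "acf" + "lp" = "acflp"

acflp


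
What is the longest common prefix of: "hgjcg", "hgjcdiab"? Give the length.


Words: hgjcg, hgjcdiab
  Position 0: all 'h' => match
  Position 1: all 'g' => match
  Position 2: all 'j' => match
  Position 3: all 'c' => match
  Position 4: ('g', 'd') => mismatch, stop
LCP = "hgjc" (length 4)

4


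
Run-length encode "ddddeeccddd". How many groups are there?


Input: ddddeeccddd
Scanning for consecutive runs:
  Group 1: 'd' x 4 (positions 0-3)
  Group 2: 'e' x 2 (positions 4-5)
  Group 3: 'c' x 2 (positions 6-7)
  Group 4: 'd' x 3 (positions 8-10)
Total groups: 4

4


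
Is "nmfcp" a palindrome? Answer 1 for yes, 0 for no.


Input: nmfcp
Reversed: pcfmn
  Compare pos 0 ('n') with pos 4 ('p'): MISMATCH
  Compare pos 1 ('m') with pos 3 ('c'): MISMATCH
Result: not a palindrome

0


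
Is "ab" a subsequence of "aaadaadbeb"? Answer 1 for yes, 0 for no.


Check if "ab" is a subsequence of "aaadaadbeb"
Greedy scan:
  Position 0 ('a'): matches sub[0] = 'a'
  Position 1 ('a'): no match needed
  Position 2 ('a'): no match needed
  Position 3 ('d'): no match needed
  Position 4 ('a'): no match needed
  Position 5 ('a'): no match needed
  Position 6 ('d'): no match needed
  Position 7 ('b'): matches sub[1] = 'b'
  Position 8 ('e'): no match needed
  Position 9 ('b'): no match needed
All 2 characters matched => is a subsequence

1


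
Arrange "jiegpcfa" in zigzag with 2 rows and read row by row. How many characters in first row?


Zigzag "jiegpcfa" into 2 rows:
Placing characters:
  'j' => row 0
  'i' => row 1
  'e' => row 0
  'g' => row 1
  'p' => row 0
  'c' => row 1
  'f' => row 0
  'a' => row 1
Rows:
  Row 0: "jepf"
  Row 1: "igca"
First row length: 4

4


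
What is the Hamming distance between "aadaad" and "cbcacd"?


Comparing "aadaad" and "cbcacd" position by position:
  Position 0: 'a' vs 'c' => differ
  Position 1: 'a' vs 'b' => differ
  Position 2: 'd' vs 'c' => differ
  Position 3: 'a' vs 'a' => same
  Position 4: 'a' vs 'c' => differ
  Position 5: 'd' vs 'd' => same
Total differences (Hamming distance): 4

4


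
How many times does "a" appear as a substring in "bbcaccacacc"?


Searching for "a" in "bbcaccacacc"
Scanning each position:
  Position 0: "b" => no
  Position 1: "b" => no
  Position 2: "c" => no
  Position 3: "a" => MATCH
  Position 4: "c" => no
  Position 5: "c" => no
  Position 6: "a" => MATCH
  Position 7: "c" => no
  Position 8: "a" => MATCH
  Position 9: "c" => no
  Position 10: "c" => no
Total occurrences: 3

3


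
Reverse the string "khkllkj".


Input: khkllkj
Reading characters right to left:
  Position 6: 'j'
  Position 5: 'k'
  Position 4: 'l'
  Position 3: 'l'
  Position 2: 'k'
  Position 1: 'h'
  Position 0: 'k'
Reversed: jkllkhk

jkllkhk


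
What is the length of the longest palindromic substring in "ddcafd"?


Input: "ddcafd"
Checking substrings for palindromes:
  [0:2] "dd" (len 2) => palindrome
Longest palindromic substring: "dd" with length 2

2


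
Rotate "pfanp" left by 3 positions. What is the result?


Input: "pfanp", rotate left by 3
First 3 characters: "pfa"
Remaining characters: "np"
Concatenate remaining + first: "np" + "pfa" = "nppfa"

nppfa


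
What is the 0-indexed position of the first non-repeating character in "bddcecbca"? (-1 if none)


Input: bddcecbca
Character frequencies:
  'a': 1
  'b': 2
  'c': 3
  'd': 2
  'e': 1
Scanning left to right for freq == 1:
  Position 0 ('b'): freq=2, skip
  Position 1 ('d'): freq=2, skip
  Position 2 ('d'): freq=2, skip
  Position 3 ('c'): freq=3, skip
  Position 4 ('e'): unique! => answer = 4

4


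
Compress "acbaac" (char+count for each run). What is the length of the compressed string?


Input: acbaac
Runs:
  'a' x 1 => "a1"
  'c' x 1 => "c1"
  'b' x 1 => "b1"
  'a' x 2 => "a2"
  'c' x 1 => "c1"
Compressed: "a1c1b1a2c1"
Compressed length: 10

10


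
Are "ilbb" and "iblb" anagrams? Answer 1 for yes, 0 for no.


Strings: "ilbb", "iblb"
Sorted first:  bbil
Sorted second: bbil
Sorted forms match => anagrams

1


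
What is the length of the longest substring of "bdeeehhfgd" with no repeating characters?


Input: "bdeeehhfgd"
Sliding window (track last position of each char):
  Position 0 ('b'): window [0,0] length 1 -- new best
  Position 1 ('d'): window [0,1] length 2 -- new best
  Position 2 ('e'): window [0,2] length 3 -- new best
  Position 3 ('e'): repeat (last at 2), move window start to 3
  Position 3 ('e'): window [3,3] length 1
  Position 4 ('e'): repeat (last at 3), move window start to 4
  Position 4 ('e'): window [4,4] length 1
  Position 5 ('h'): window [4,5] length 2
  Position 6 ('h'): repeat (last at 5), move window start to 6
  Position 6 ('h'): window [6,6] length 1
  Position 7 ('f'): window [6,7] length 2
  Position 8 ('g'): window [6,8] length 3
  Position 9 ('d'): window [6,9] length 4 -- new best
Longest substring with no repeats: "hfgd" with length 4

4


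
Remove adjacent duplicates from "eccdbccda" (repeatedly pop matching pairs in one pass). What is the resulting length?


Input: eccdbccda
Stack-based adjacent duplicate removal:
  Read 'e': push. Stack: e
  Read 'c': push. Stack: ec
  Read 'c': matches stack top 'c' => pop. Stack: e
  Read 'd': push. Stack: ed
  Read 'b': push. Stack: edb
  Read 'c': push. Stack: edbc
  Read 'c': matches stack top 'c' => pop. Stack: edb
  Read 'd': push. Stack: edbd
  Read 'a': push. Stack: edbda
Final stack: "edbda" (length 5)

5


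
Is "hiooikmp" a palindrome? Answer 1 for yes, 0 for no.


Input: hiooikmp
Reversed: pmkiooih
  Compare pos 0 ('h') with pos 7 ('p'): MISMATCH
  Compare pos 1 ('i') with pos 6 ('m'): MISMATCH
  Compare pos 2 ('o') with pos 5 ('k'): MISMATCH
  Compare pos 3 ('o') with pos 4 ('i'): MISMATCH
Result: not a palindrome

0


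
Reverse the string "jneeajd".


Input: jneeajd
Reading characters right to left:
  Position 6: 'd'
  Position 5: 'j'
  Position 4: 'a'
  Position 3: 'e'
  Position 2: 'e'
  Position 1: 'n'
  Position 0: 'j'
Reversed: djaeenj

djaeenj


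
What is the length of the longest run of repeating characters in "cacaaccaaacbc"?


Input: "cacaaccaaacbc"
Scanning for longest run:
  Position 1 ('a'): new char, reset run to 1
  Position 2 ('c'): new char, reset run to 1
  Position 3 ('a'): new char, reset run to 1
  Position 4 ('a'): continues run of 'a', length=2
  Position 5 ('c'): new char, reset run to 1
  Position 6 ('c'): continues run of 'c', length=2
  Position 7 ('a'): new char, reset run to 1
  Position 8 ('a'): continues run of 'a', length=2
  Position 9 ('a'): continues run of 'a', length=3
  Position 10 ('c'): new char, reset run to 1
  Position 11 ('b'): new char, reset run to 1
  Position 12 ('c'): new char, reset run to 1
Longest run: 'a' with length 3

3


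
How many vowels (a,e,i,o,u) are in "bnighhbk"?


Input: bnighhbk
Checking each character:
  'b' at position 0: consonant
  'n' at position 1: consonant
  'i' at position 2: vowel (running total: 1)
  'g' at position 3: consonant
  'h' at position 4: consonant
  'h' at position 5: consonant
  'b' at position 6: consonant
  'k' at position 7: consonant
Total vowels: 1

1


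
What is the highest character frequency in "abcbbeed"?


Input: abcbbeed
Character counts:
  'a': 1
  'b': 3
  'c': 1
  'd': 1
  'e': 2
Maximum frequency: 3

3


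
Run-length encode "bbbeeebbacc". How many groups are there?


Input: bbbeeebbacc
Scanning for consecutive runs:
  Group 1: 'b' x 3 (positions 0-2)
  Group 2: 'e' x 3 (positions 3-5)
  Group 3: 'b' x 2 (positions 6-7)
  Group 4: 'a' x 1 (positions 8-8)
  Group 5: 'c' x 2 (positions 9-10)
Total groups: 5

5


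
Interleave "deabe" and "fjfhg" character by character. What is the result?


Interleaving "deabe" and "fjfhg":
  Position 0: 'd' from first, 'f' from second => "df"
  Position 1: 'e' from first, 'j' from second => "ej"
  Position 2: 'a' from first, 'f' from second => "af"
  Position 3: 'b' from first, 'h' from second => "bh"
  Position 4: 'e' from first, 'g' from second => "eg"
Result: dfejafbheg

dfejafbheg


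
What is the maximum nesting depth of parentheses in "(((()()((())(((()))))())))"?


Input: "(((()()((())(((()))))())))"
Tracking depth:
  Position 0 '(': depth becomes 1
  Position 1 '(': depth becomes 2
  Position 2 '(': depth becomes 3
  Position 3 '(': depth becomes 4
  Position 4 ')': depth becomes 3
  Position 5 '(': depth becomes 4
  Position 6 ')': depth becomes 3
  Position 7 '(': depth becomes 4
  Position 8 '(': depth becomes 5
  Position 9 '(': depth becomes 6
  Position 10 ')': depth becomes 5
  Position 11 ')': depth becomes 4
  Position 12 '(': depth becomes 5
  Position 13 '(': depth becomes 6
  Position 14 '(': depth becomes 7
  Position 15 '(': depth becomes 8
  Position 16 ')': depth becomes 7
  Position 17 ')': depth becomes 6
  Position 18 ')': depth becomes 5
  Position 19 ')': depth becomes 4
  Position 20 ')': depth becomes 3
  Position 21 '(': depth becomes 4
  Position 22 ')': depth becomes 3
  Position 23 ')': depth becomes 2
  Position 24 ')': depth becomes 1
  Position 25 ')': depth becomes 0
Maximum depth reached: 8

8


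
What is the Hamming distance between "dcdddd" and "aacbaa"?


Comparing "dcdddd" and "aacbaa" position by position:
  Position 0: 'd' vs 'a' => differ
  Position 1: 'c' vs 'a' => differ
  Position 2: 'd' vs 'c' => differ
  Position 3: 'd' vs 'b' => differ
  Position 4: 'd' vs 'a' => differ
  Position 5: 'd' vs 'a' => differ
Total differences (Hamming distance): 6

6


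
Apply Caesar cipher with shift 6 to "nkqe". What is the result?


Caesar cipher: shift "nkqe" by 6
  'n' (pos 13) + 6 = pos 19 = 't'
  'k' (pos 10) + 6 = pos 16 = 'q'
  'q' (pos 16) + 6 = pos 22 = 'w'
  'e' (pos 4) + 6 = pos 10 = 'k'
Result: tqwk

tqwk


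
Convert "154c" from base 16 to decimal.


Input: "154c" in base 16
Positional expansion:
  Digit '1' (value 1) x 16^3 = 4096
  Digit '5' (value 5) x 16^2 = 1280
  Digit '4' (value 4) x 16^1 = 64
  Digit 'c' (value 12) x 16^0 = 12
Sum = 5452

5452


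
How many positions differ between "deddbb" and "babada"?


Comparing "deddbb" and "babada" position by position:
  Position 0: 'd' vs 'b' => DIFFER
  Position 1: 'e' vs 'a' => DIFFER
  Position 2: 'd' vs 'b' => DIFFER
  Position 3: 'd' vs 'a' => DIFFER
  Position 4: 'b' vs 'd' => DIFFER
  Position 5: 'b' vs 'a' => DIFFER
Positions that differ: 6

6


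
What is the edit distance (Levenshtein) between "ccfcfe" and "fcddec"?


Computing edit distance: "ccfcfe" -> "fcddec"
DP table:
           f    c    d    d    e    c
      0    1    2    3    4    5    6
  c   1    1    1    2    3    4    5
  c   2    2    1    2    3    4    4
  f   3    2    2    2    3    4    5
  c   4    3    2    3    3    4    4
  f   5    4    3    3    4    4    5
  e   6    5    4    4    4    4    5
Edit distance = dp[6][6] = 5

5


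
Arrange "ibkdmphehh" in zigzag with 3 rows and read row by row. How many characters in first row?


Zigzag "ibkdmphehh" into 3 rows:
Placing characters:
  'i' => row 0
  'b' => row 1
  'k' => row 2
  'd' => row 1
  'm' => row 0
  'p' => row 1
  'h' => row 2
  'e' => row 1
  'h' => row 0
  'h' => row 1
Rows:
  Row 0: "imh"
  Row 1: "bdpeh"
  Row 2: "kh"
First row length: 3

3


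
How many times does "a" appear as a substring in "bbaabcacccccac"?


Searching for "a" in "bbaabcacccccac"
Scanning each position:
  Position 0: "b" => no
  Position 1: "b" => no
  Position 2: "a" => MATCH
  Position 3: "a" => MATCH
  Position 4: "b" => no
  Position 5: "c" => no
  Position 6: "a" => MATCH
  Position 7: "c" => no
  Position 8: "c" => no
  Position 9: "c" => no
  Position 10: "c" => no
  Position 11: "c" => no
  Position 12: "a" => MATCH
  Position 13: "c" => no
Total occurrences: 4

4


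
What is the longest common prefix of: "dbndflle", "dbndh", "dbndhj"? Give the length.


Words: dbndflle, dbndh, dbndhj
  Position 0: all 'd' => match
  Position 1: all 'b' => match
  Position 2: all 'n' => match
  Position 3: all 'd' => match
  Position 4: ('f', 'h', 'h') => mismatch, stop
LCP = "dbnd" (length 4)

4


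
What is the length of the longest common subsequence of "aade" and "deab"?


LCS of "aade" and "deab"
DP table:
           d    e    a    b
      0    0    0    0    0
  a   0    0    0    1    1
  a   0    0    0    1    1
  d   0    1    1    1    1
  e   0    1    2    2    2
LCS length = dp[4][4] = 2

2


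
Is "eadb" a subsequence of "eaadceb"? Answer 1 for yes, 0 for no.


Check if "eadb" is a subsequence of "eaadceb"
Greedy scan:
  Position 0 ('e'): matches sub[0] = 'e'
  Position 1 ('a'): matches sub[1] = 'a'
  Position 2 ('a'): no match needed
  Position 3 ('d'): matches sub[2] = 'd'
  Position 4 ('c'): no match needed
  Position 5 ('e'): no match needed
  Position 6 ('b'): matches sub[3] = 'b'
All 4 characters matched => is a subsequence

1


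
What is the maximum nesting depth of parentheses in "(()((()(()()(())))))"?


Input: "(()((()(()()(())))))"
Tracking depth:
  Position 0 '(': depth becomes 1
  Position 1 '(': depth becomes 2
  Position 2 ')': depth becomes 1
  Position 3 '(': depth becomes 2
  Position 4 '(': depth becomes 3
  Position 5 '(': depth becomes 4
  Position 6 ')': depth becomes 3
  Position 7 '(': depth becomes 4
  Position 8 '(': depth becomes 5
  Position 9 ')': depth becomes 4
  Position 10 '(': depth becomes 5
  Position 11 ')': depth becomes 4
  Position 12 '(': depth becomes 5
  Position 13 '(': depth becomes 6
  Position 14 ')': depth becomes 5
  Position 15 ')': depth becomes 4
  Position 16 ')': depth becomes 3
  Position 17 ')': depth becomes 2
  Position 18 ')': depth becomes 1
  Position 19 ')': depth becomes 0
Maximum depth reached: 6

6


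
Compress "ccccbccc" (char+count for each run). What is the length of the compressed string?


Input: ccccbccc
Runs:
  'c' x 4 => "c4"
  'b' x 1 => "b1"
  'c' x 3 => "c3"
Compressed: "c4b1c3"
Compressed length: 6

6


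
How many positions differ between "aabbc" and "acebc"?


Comparing "aabbc" and "acebc" position by position:
  Position 0: 'a' vs 'a' => same
  Position 1: 'a' vs 'c' => DIFFER
  Position 2: 'b' vs 'e' => DIFFER
  Position 3: 'b' vs 'b' => same
  Position 4: 'c' vs 'c' => same
Positions that differ: 2

2


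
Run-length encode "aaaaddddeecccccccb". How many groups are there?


Input: aaaaddddeecccccccb
Scanning for consecutive runs:
  Group 1: 'a' x 4 (positions 0-3)
  Group 2: 'd' x 4 (positions 4-7)
  Group 3: 'e' x 2 (positions 8-9)
  Group 4: 'c' x 7 (positions 10-16)
  Group 5: 'b' x 1 (positions 17-17)
Total groups: 5

5


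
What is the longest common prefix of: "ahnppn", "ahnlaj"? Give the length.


Words: ahnppn, ahnlaj
  Position 0: all 'a' => match
  Position 1: all 'h' => match
  Position 2: all 'n' => match
  Position 3: ('p', 'l') => mismatch, stop
LCP = "ahn" (length 3)

3


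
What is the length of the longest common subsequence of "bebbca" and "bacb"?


LCS of "bebbca" and "bacb"
DP table:
           b    a    c    b
      0    0    0    0    0
  b   0    1    1    1    1
  e   0    1    1    1    1
  b   0    1    1    1    2
  b   0    1    1    1    2
  c   0    1    1    2    2
  a   0    1    2    2    2
LCS length = dp[6][4] = 2

2


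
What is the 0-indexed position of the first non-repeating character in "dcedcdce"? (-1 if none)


Input: dcedcdce
Character frequencies:
  'c': 3
  'd': 3
  'e': 2
Scanning left to right for freq == 1:
  Position 0 ('d'): freq=3, skip
  Position 1 ('c'): freq=3, skip
  Position 2 ('e'): freq=2, skip
  Position 3 ('d'): freq=3, skip
  Position 4 ('c'): freq=3, skip
  Position 5 ('d'): freq=3, skip
  Position 6 ('c'): freq=3, skip
  Position 7 ('e'): freq=2, skip
  No unique character found => answer = -1

-1


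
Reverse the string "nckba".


Input: nckba
Reading characters right to left:
  Position 4: 'a'
  Position 3: 'b'
  Position 2: 'k'
  Position 1: 'c'
  Position 0: 'n'
Reversed: abkcn

abkcn


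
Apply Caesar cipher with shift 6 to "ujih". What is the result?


Caesar cipher: shift "ujih" by 6
  'u' (pos 20) + 6 = pos 0 = 'a'
  'j' (pos 9) + 6 = pos 15 = 'p'
  'i' (pos 8) + 6 = pos 14 = 'o'
  'h' (pos 7) + 6 = pos 13 = 'n'
Result: apon

apon


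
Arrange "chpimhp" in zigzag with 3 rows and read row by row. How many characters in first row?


Zigzag "chpimhp" into 3 rows:
Placing characters:
  'c' => row 0
  'h' => row 1
  'p' => row 2
  'i' => row 1
  'm' => row 0
  'h' => row 1
  'p' => row 2
Rows:
  Row 0: "cm"
  Row 1: "hih"
  Row 2: "pp"
First row length: 2

2


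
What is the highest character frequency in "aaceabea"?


Input: aaceabea
Character counts:
  'a': 4
  'b': 1
  'c': 1
  'e': 2
Maximum frequency: 4

4


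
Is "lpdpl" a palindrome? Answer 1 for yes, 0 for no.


Input: lpdpl
Reversed: lpdpl
  Compare pos 0 ('l') with pos 4 ('l'): match
  Compare pos 1 ('p') with pos 3 ('p'): match
Result: palindrome

1


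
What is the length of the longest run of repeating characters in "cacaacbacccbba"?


Input: "cacaacbacccbba"
Scanning for longest run:
  Position 1 ('a'): new char, reset run to 1
  Position 2 ('c'): new char, reset run to 1
  Position 3 ('a'): new char, reset run to 1
  Position 4 ('a'): continues run of 'a', length=2
  Position 5 ('c'): new char, reset run to 1
  Position 6 ('b'): new char, reset run to 1
  Position 7 ('a'): new char, reset run to 1
  Position 8 ('c'): new char, reset run to 1
  Position 9 ('c'): continues run of 'c', length=2
  Position 10 ('c'): continues run of 'c', length=3
  Position 11 ('b'): new char, reset run to 1
  Position 12 ('b'): continues run of 'b', length=2
  Position 13 ('a'): new char, reset run to 1
Longest run: 'c' with length 3

3


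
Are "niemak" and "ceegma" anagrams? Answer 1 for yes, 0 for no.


Strings: "niemak", "ceegma"
Sorted first:  aeikmn
Sorted second: aceegm
Differ at position 1: 'e' vs 'c' => not anagrams

0


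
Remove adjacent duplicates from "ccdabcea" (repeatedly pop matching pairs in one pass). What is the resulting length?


Input: ccdabcea
Stack-based adjacent duplicate removal:
  Read 'c': push. Stack: c
  Read 'c': matches stack top 'c' => pop. Stack: (empty)
  Read 'd': push. Stack: d
  Read 'a': push. Stack: da
  Read 'b': push. Stack: dab
  Read 'c': push. Stack: dabc
  Read 'e': push. Stack: dabce
  Read 'a': push. Stack: dabcea
Final stack: "dabcea" (length 6)

6


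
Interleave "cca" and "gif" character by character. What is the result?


Interleaving "cca" and "gif":
  Position 0: 'c' from first, 'g' from second => "cg"
  Position 1: 'c' from first, 'i' from second => "ci"
  Position 2: 'a' from first, 'f' from second => "af"
Result: cgciaf

cgciaf


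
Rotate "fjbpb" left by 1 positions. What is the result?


Input: "fjbpb", rotate left by 1
First 1 characters: "f"
Remaining characters: "jbpb"
Concatenate remaining + first: "jbpb" + "f" = "jbpbf"

jbpbf


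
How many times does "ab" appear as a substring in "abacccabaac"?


Searching for "ab" in "abacccabaac"
Scanning each position:
  Position 0: "ab" => MATCH
  Position 1: "ba" => no
  Position 2: "ac" => no
  Position 3: "cc" => no
  Position 4: "cc" => no
  Position 5: "ca" => no
  Position 6: "ab" => MATCH
  Position 7: "ba" => no
  Position 8: "aa" => no
  Position 9: "ac" => no
Total occurrences: 2

2


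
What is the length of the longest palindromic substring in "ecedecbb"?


Input: "ecedecbb"
Checking substrings for palindromes:
  [1:6] "cedec" (len 5) => palindrome
  [0:3] "ece" (len 3) => palindrome
  [2:5] "ede" (len 3) => palindrome
  [6:8] "bb" (len 2) => palindrome
Longest palindromic substring: "cedec" with length 5

5


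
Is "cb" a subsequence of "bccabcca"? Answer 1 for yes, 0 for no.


Check if "cb" is a subsequence of "bccabcca"
Greedy scan:
  Position 0 ('b'): no match needed
  Position 1 ('c'): matches sub[0] = 'c'
  Position 2 ('c'): no match needed
  Position 3 ('a'): no match needed
  Position 4 ('b'): matches sub[1] = 'b'
  Position 5 ('c'): no match needed
  Position 6 ('c'): no match needed
  Position 7 ('a'): no match needed
All 2 characters matched => is a subsequence

1


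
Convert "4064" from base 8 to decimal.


Input: "4064" in base 8
Positional expansion:
  Digit '4' (value 4) x 8^3 = 2048
  Digit '0' (value 0) x 8^2 = 0
  Digit '6' (value 6) x 8^1 = 48
  Digit '4' (value 4) x 8^0 = 4
Sum = 2100

2100
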